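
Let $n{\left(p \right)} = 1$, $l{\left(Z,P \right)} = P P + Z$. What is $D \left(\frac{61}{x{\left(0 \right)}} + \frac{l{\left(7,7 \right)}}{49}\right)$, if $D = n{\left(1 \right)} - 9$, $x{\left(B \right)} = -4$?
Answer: $\frac{790}{7} \approx 112.86$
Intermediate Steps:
$l{\left(Z,P \right)} = Z + P^{2}$ ($l{\left(Z,P \right)} = P^{2} + Z = Z + P^{2}$)
$D = -8$ ($D = 1 - 9 = -8$)
$D \left(\frac{61}{x{\left(0 \right)}} + \frac{l{\left(7,7 \right)}}{49}\right) = - 8 \left(\frac{61}{-4} + \frac{7 + 7^{2}}{49}\right) = - 8 \left(61 \left(- \frac{1}{4}\right) + \left(7 + 49\right) \frac{1}{49}\right) = - 8 \left(- \frac{61}{4} + 56 \cdot \frac{1}{49}\right) = - 8 \left(- \frac{61}{4} + \frac{8}{7}\right) = \left(-8\right) \left(- \frac{395}{28}\right) = \frac{790}{7}$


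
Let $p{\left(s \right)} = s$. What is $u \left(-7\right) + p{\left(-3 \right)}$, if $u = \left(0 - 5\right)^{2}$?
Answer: $-178$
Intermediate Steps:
$u = 25$ ($u = \left(-5\right)^{2} = 25$)
$u \left(-7\right) + p{\left(-3 \right)} = 25 \left(-7\right) - 3 = -175 - 3 = -178$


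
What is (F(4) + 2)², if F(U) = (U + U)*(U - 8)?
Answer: 900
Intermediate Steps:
F(U) = 2*U*(-8 + U) (F(U) = (2*U)*(-8 + U) = 2*U*(-8 + U))
(F(4) + 2)² = (2*4*(-8 + 4) + 2)² = (2*4*(-4) + 2)² = (-32 + 2)² = (-30)² = 900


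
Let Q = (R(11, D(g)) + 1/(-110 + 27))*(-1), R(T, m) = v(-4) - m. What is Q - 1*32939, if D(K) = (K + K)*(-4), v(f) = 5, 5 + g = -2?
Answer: -2729703/83 ≈ -32888.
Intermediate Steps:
g = -7 (g = -5 - 2 = -7)
D(K) = -8*K (D(K) = (2*K)*(-4) = -8*K)
R(T, m) = 5 - m
Q = 4234/83 (Q = ((5 - (-8)*(-7)) + 1/(-110 + 27))*(-1) = ((5 - 1*56) + 1/(-83))*(-1) = ((5 - 56) - 1/83)*(-1) = (-51 - 1/83)*(-1) = -4234/83*(-1) = 4234/83 ≈ 51.012)
Q - 1*32939 = 4234/83 - 1*32939 = 4234/83 - 32939 = -2729703/83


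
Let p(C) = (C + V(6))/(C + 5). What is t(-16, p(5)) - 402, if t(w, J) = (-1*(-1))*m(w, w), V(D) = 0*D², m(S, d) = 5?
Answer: -397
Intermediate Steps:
V(D) = 0
p(C) = C/(5 + C) (p(C) = (C + 0)/(C + 5) = C/(5 + C))
t(w, J) = 5 (t(w, J) = -1*(-1)*5 = 1*5 = 5)
t(-16, p(5)) - 402 = 5 - 402 = -397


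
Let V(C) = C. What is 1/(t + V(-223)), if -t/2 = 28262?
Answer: -1/56747 ≈ -1.7622e-5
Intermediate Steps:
t = -56524 (t = -2*28262 = -56524)
1/(t + V(-223)) = 1/(-56524 - 223) = 1/(-56747) = -1/56747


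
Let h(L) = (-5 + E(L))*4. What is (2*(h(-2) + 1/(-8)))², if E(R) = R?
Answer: 50625/16 ≈ 3164.1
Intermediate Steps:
h(L) = -20 + 4*L (h(L) = (-5 + L)*4 = -20 + 4*L)
(2*(h(-2) + 1/(-8)))² = (2*((-20 + 4*(-2)) + 1/(-8)))² = (2*((-20 - 8) - ⅛))² = (2*(-28 - ⅛))² = (2*(-225/8))² = (-225/4)² = 50625/16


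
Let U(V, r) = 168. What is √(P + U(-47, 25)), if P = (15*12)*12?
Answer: 2*√582 ≈ 48.249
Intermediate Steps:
P = 2160 (P = 180*12 = 2160)
√(P + U(-47, 25)) = √(2160 + 168) = √2328 = 2*√582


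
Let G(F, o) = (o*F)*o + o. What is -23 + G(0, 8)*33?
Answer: 241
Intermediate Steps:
G(F, o) = o + F*o**2 (G(F, o) = (F*o)*o + o = F*o**2 + o = o + F*o**2)
-23 + G(0, 8)*33 = -23 + (8*(1 + 0*8))*33 = -23 + (8*(1 + 0))*33 = -23 + (8*1)*33 = -23 + 8*33 = -23 + 264 = 241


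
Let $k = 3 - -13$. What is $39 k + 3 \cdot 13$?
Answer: $663$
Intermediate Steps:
$k = 16$ ($k = 3 + 13 = 16$)
$39 k + 3 \cdot 13 = 39 \cdot 16 + 3 \cdot 13 = 624 + 39 = 663$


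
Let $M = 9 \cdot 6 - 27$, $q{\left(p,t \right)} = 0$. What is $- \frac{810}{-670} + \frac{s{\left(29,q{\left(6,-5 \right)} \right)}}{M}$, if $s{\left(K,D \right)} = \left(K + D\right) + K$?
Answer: $\frac{6073}{1809} \approx 3.3571$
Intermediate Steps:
$M = 27$ ($M = 54 - 27 = 27$)
$s{\left(K,D \right)} = D + 2 K$ ($s{\left(K,D \right)} = \left(D + K\right) + K = D + 2 K$)
$- \frac{810}{-670} + \frac{s{\left(29,q{\left(6,-5 \right)} \right)}}{M} = - \frac{810}{-670} + \frac{0 + 2 \cdot 29}{27} = \left(-810\right) \left(- \frac{1}{670}\right) + \left(0 + 58\right) \frac{1}{27} = \frac{81}{67} + 58 \cdot \frac{1}{27} = \frac{81}{67} + \frac{58}{27} = \frac{6073}{1809}$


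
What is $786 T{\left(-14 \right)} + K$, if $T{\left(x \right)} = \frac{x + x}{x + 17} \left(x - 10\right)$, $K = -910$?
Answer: $175154$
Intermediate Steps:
$T{\left(x \right)} = \frac{2 x \left(-10 + x\right)}{17 + x}$ ($T{\left(x \right)} = \frac{2 x}{17 + x} \left(-10 + x\right) = \frac{2 x \left(-10 + x\right)}{17 + x}$)
$786 T{\left(-14 \right)} + K = 786 \cdot 2 \left(-14\right) \frac{1}{17 - 14} \left(-10 - 14\right) - 910 = 786 \cdot 2 \left(-14\right) \frac{1}{3} \left(-24\right) - 910 = 786 \cdot 224 - 910 = 176064 - 910 = 175154$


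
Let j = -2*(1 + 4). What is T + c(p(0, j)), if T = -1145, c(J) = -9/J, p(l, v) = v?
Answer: -11441/10 ≈ -1144.1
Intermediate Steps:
j = -10 (j = -2*5 = -10)
T + c(p(0, j)) = -1145 - 9/(-10) = -1145 - 9*(-1/10) = -1145 + 9/10 = -11441/10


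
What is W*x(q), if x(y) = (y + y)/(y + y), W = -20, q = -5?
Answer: -20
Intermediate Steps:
x(y) = 1 (x(y) = (2*y)/((2*y)) = (2*y)*(1/(2*y)) = 1)
W*x(q) = -20*1 = -20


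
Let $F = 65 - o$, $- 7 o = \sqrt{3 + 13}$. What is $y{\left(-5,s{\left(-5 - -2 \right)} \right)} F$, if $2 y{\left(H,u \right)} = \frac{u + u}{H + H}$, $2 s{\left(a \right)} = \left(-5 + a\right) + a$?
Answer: $\frac{5049}{140} \approx 36.064$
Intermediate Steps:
$s{\left(a \right)} = - \frac{5}{2} + a$ ($s{\left(a \right)} = \frac{\left(-5 + a\right) + a}{2} = \frac{-5 + 2 a}{2} = - \frac{5}{2} + a$)
$o = - \frac{4}{7}$ ($o = - \frac{\sqrt{3 + 13}}{7} = - \frac{\sqrt{16}}{7} = \left(- \frac{1}{7}\right) 4 = - \frac{4}{7} \approx -0.57143$)
$y{\left(H,u \right)} = \frac{u}{2 H}$ ($y{\left(H,u \right)} = \frac{\left(u + u\right) \frac{1}{H + H}}{2} = \frac{2 u \frac{1}{2 H}}{2} = \frac{u \frac{1}{H}}{2} = \frac{u}{2 H}$)
$F = \frac{459}{7}$ ($F = 65 - - \frac{4}{7} = 65 + \frac{4}{7} = \frac{459}{7} \approx 65.571$)
$y{\left(-5,s{\left(-5 - -2 \right)} \right)} F = \frac{- \frac{5}{2} - 3}{2 \left(-5\right)} \frac{459}{7} = \frac{1}{2} \left(- \frac{5}{2} + \left(-5 + 2\right)\right) \left(- \frac{1}{5}\right) \frac{459}{7} = \frac{1}{2} \left(- \frac{5}{2} - 3\right) \left(- \frac{1}{5}\right) \frac{459}{7} = \frac{1}{2} \left(- \frac{11}{2}\right) \left(- \frac{1}{5}\right) \frac{459}{7} = \frac{11}{20} \cdot \frac{459}{7} = \frac{5049}{140}$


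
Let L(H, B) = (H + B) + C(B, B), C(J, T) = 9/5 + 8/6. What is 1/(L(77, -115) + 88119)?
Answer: 15/1321262 ≈ 1.1353e-5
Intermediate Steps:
C(J, T) = 47/15 (C(J, T) = 9*(⅕) + 8*(⅙) = 9/5 + 4/3 = 47/15)
L(H, B) = 47/15 + B + H (L(H, B) = (H + B) + 47/15 = (B + H) + 47/15 = 47/15 + B + H)
1/(L(77, -115) + 88119) = 1/((47/15 - 115 + 77) + 88119) = 1/(-523/15 + 88119) = 1/(1321262/15) = 15/1321262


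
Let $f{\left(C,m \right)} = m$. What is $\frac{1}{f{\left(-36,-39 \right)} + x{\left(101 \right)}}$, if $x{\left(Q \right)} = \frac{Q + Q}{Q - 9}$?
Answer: $- \frac{46}{1693} \approx -0.027171$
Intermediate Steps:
$x{\left(Q \right)} = \frac{2 Q}{-9 + Q}$
$\frac{1}{f{\left(-36,-39 \right)} + x{\left(101 \right)}} = \frac{1}{-39 + 2 \cdot 101 \frac{1}{-9 + 101}} = \frac{1}{-39 + 2 \cdot 101 \cdot \frac{1}{92}} = \frac{1}{-39 + \frac{101}{46}} = \frac{1}{- \frac{1693}{46}} = - \frac{46}{1693}$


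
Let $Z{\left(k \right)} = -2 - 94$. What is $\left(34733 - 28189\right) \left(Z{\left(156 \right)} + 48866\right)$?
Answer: $319150880$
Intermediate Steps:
$Z{\left(k \right)} = -96$
$\left(34733 - 28189\right) \left(Z{\left(156 \right)} + 48866\right) = \left(34733 - 28189\right) \left(-96 + 48866\right) = 6544 \cdot 48770 = 319150880$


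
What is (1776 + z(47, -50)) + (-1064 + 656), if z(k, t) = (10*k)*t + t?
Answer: -22182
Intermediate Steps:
z(k, t) = t + 10*k*t (z(k, t) = 10*k*t + t = t + 10*k*t)
(1776 + z(47, -50)) + (-1064 + 656) = (1776 - 50*(1 + 10*47)) + (-1064 + 656) = (1776 - 50*(1 + 470)) - 408 = (1776 - 50*471) - 408 = (1776 - 23550) - 408 = -21774 - 408 = -22182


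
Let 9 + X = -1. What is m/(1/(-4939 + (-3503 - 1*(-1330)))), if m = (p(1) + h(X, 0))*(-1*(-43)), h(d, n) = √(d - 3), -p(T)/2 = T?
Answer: 611632 - 305816*I*√13 ≈ 6.1163e+5 - 1.1026e+6*I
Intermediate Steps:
X = -10 (X = -9 - 1 = -10)
p(T) = -2*T
h(d, n) = √(-3 + d)
m = -86 + 43*I*√13 (m = (-2*1 + √(-3 - 10))*(-1*(-43)) = (-2 + √(-13))*43 = (-2 + I*√13)*43 = -86 + 43*I*√13 ≈ -86.0 + 155.04*I)
m/(1/(-4939 + (-3503 - 1*(-1330)))) = (-86 + 43*I*√13)/(1/(-4939 + (-3503 - 1*(-1330)))) = (-86 + 43*I*√13)/(1/(-4939 + (-3503 + 1330))) = (-86 + 43*I*√13)/(1/(-4939 - 2173)) = (-86 + 43*I*√13)/(1/(-7112)) = (-86 + 43*I*√13)/(-1/7112) = (-86 + 43*I*√13)*(-7112) = 611632 - 305816*I*√13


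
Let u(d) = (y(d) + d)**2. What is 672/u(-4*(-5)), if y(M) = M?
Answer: 21/50 ≈ 0.42000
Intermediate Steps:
u(d) = 4*d**2 (u(d) = (d + d)**2 = (2*d)**2 = 4*d**2)
672/u(-4*(-5)) = 672/((4*(-4*(-5))**2)) = 672/((4*20**2)) = 672/((4*400)) = 672/1600 = 672*(1/1600) = 21/50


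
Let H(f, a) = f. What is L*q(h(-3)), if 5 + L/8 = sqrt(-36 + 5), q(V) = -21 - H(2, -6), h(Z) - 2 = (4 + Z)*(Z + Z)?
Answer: 920 - 184*I*sqrt(31) ≈ 920.0 - 1024.5*I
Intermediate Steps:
h(Z) = 2 + 2*Z*(4 + Z) (h(Z) = 2 + (4 + Z)*(Z + Z) = 2 + (4 + Z)*(2*Z) = 2 + 2*Z*(4 + Z))
q(V) = -23 (q(V) = -21 - 1*2 = -21 - 2 = -23)
L = -40 + 8*I*sqrt(31) (L = -40 + 8*sqrt(-36 + 5) = -40 + 8*sqrt(-31) = -40 + 8*(I*sqrt(31)) = -40 + 8*I*sqrt(31) ≈ -40.0 + 44.542*I)
L*q(h(-3)) = (-40 + 8*I*sqrt(31))*(-23) = 920 - 184*I*sqrt(31)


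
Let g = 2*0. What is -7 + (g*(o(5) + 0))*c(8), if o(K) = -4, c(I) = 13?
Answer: -7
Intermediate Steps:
g = 0
-7 + (g*(o(5) + 0))*c(8) = -7 + (0*(-4 + 0))*13 = -7 + (0*(-4))*13 = -7 + 0*13 = -7 + 0 = -7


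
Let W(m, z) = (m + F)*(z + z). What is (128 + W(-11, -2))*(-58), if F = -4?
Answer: -10904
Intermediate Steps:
W(m, z) = 2*z*(-4 + m) (W(m, z) = (m - 4)*(z + z) = (-4 + m)*(2*z) = 2*z*(-4 + m))
(128 + W(-11, -2))*(-58) = (128 + 2*(-2)*(-4 - 11))*(-58) = (128 + 2*(-2)*(-15))*(-58) = (128 + 60)*(-58) = 188*(-58) = -10904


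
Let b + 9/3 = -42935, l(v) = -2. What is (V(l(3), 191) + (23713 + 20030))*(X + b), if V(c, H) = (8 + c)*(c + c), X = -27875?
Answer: -3095873547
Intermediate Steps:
b = -42938 (b = -3 - 42935 = -42938)
V(c, H) = 2*c*(8 + c) (V(c, H) = (8 + c)*(2*c) = 2*c*(8 + c))
(V(l(3), 191) + (23713 + 20030))*(X + b) = (2*(-2)*(8 - 2) + (23713 + 20030))*(-27875 - 42938) = (2*(-2)*6 + 43743)*(-70813) = (-24 + 43743)*(-70813) = 43719*(-70813) = -3095873547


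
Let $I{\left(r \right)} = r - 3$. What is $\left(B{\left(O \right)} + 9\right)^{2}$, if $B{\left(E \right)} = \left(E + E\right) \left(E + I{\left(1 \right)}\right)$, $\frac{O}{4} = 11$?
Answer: $13727025$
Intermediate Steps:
$O = 44$ ($O = 4 \cdot 11 = 44$)
$I{\left(r \right)} = -3 + r$ ($I{\left(r \right)} = r - 3 = -3 + r$)
$B{\left(E \right)} = 2 E \left(-2 + E\right)$ ($B{\left(E \right)} = \left(E + E\right) \left(E + \left(-3 + 1\right)\right) = 2 E \left(E - 2\right) = 2 E \left(-2 + E\right)$)
$\left(B{\left(O \right)} + 9\right)^{2} = \left(2 \cdot 44 \left(-2 + 44\right) + 9\right)^{2} = \left(2 \cdot 44 \cdot 42 + 9\right)^{2} = \left(3696 + 9\right)^{2} = 3705^{2} = 13727025$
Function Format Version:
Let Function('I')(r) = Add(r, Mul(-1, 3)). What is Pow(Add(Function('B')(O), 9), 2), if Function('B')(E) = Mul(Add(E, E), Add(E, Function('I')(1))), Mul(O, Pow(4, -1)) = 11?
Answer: 13727025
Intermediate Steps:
O = 44 (O = Mul(4, 11) = 44)
Function('I')(r) = Add(-3, r) (Function('I')(r) = Add(r, -3) = Add(-3, r))
Function('B')(E) = Mul(2, E, Add(-2, E)) (Function('B')(E) = Mul(Add(E, E), Add(E, Add(-3, 1))) = Mul(Mul(2, E), Add(E, -2)) = Mul(Mul(2, E), Add(-2, E)) = Mul(2, E, Add(-2, E)))
Pow(Add(Function('B')(O), 9), 2) = Pow(Add(Mul(2, 44, Add(-2, 44)), 9), 2) = Pow(Add(Mul(2, 44, 42), 9), 2) = Pow(Add(3696, 9), 2) = Pow(3705, 2) = 13727025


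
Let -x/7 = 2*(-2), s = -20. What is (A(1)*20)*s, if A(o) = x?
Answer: -11200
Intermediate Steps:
x = 28 (x = -14*(-2) = -7*(-4) = 28)
A(o) = 28
(A(1)*20)*s = (28*20)*(-20) = 560*(-20) = -11200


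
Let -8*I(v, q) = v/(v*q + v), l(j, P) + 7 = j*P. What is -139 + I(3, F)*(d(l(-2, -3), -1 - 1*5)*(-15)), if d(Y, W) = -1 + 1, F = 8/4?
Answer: -139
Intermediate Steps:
F = 2 (F = 8*(¼) = 2)
l(j, P) = -7 + P*j (l(j, P) = -7 + j*P = -7 + P*j)
d(Y, W) = 0
I(v, q) = -v/(8*(v + q*v)) (I(v, q) = -v/(8*(v*q + v)) = -v/(8*(q*v + v)) = -v/(8*(v + q*v)))
-139 + I(3, F)*(d(l(-2, -3), -1 - 1*5)*(-15)) = -139 + (-1/(8 + 8*2))*(0*(-15)) = -139 - 1/(8 + 16)*0 = -139 - 1/24*0 = -139 + 0 = -139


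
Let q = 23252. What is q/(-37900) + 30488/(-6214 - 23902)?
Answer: -115984527/71337275 ≈ -1.6259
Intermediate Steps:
q/(-37900) + 30488/(-6214 - 23902) = 23252/(-37900) + 30488/(-6214 - 23902) = 23252*(-1/37900) + 30488/(-30116) = -5813/9475 + 30488*(-1/30116) = -5813/9475 - 7622/7529 = -115984527/71337275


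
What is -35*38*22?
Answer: -29260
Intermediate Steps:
-35*38*22 = -1330*22 = -29260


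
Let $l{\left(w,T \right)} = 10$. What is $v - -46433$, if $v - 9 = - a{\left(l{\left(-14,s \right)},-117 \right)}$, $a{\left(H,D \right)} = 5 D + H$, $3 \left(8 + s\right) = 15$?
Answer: $47017$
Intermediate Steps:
$s = -3$ ($s = -8 + \frac{1}{3} \cdot 15 = -8 + 5 = -3$)
$a{\left(H,D \right)} = H + 5 D$
$v = 584$ ($v = 9 - \left(10 + 5 \left(-117\right)\right) = 9 - \left(10 - 585\right) = 9 - -575 = 9 + 575 = 584$)
$v - -46433 = 584 - -46433 = 584 + 46433 = 47017$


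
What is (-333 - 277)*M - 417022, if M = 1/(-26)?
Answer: -5420981/13 ≈ -4.1700e+5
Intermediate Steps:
M = -1/26 ≈ -0.038462
(-333 - 277)*M - 417022 = (-333 - 277)*(-1/26) - 417022 = -610*(-1/26) - 417022 = 305/13 - 417022 = -5420981/13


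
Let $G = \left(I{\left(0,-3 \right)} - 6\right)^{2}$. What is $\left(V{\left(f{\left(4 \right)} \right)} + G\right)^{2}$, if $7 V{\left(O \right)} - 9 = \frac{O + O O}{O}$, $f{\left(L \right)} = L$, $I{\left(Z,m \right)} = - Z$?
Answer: $1444$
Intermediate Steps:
$V{\left(O \right)} = \frac{9}{7} + \frac{O + O^{2}}{7 O}$ ($V{\left(O \right)} = \frac{9}{7} + \frac{\left(O + O O\right) \frac{1}{O}}{7} = \frac{9}{7} + \frac{\left(O + O^{2}\right) \frac{1}{O}}{7} = \frac{9}{7} + \frac{\frac{1}{O} \left(O + O^{2}\right)}{7} = \frac{9}{7} + \frac{O + O^{2}}{7 O}$)
$G = 36$ ($G = \left(\left(-1\right) 0 - 6\right)^{2} = \left(0 - 6\right)^{2} = \left(-6\right)^{2} = 36$)
$\left(V{\left(f{\left(4 \right)} \right)} + G\right)^{2} = \left(\left(\frac{10}{7} + \frac{1}{7} \cdot 4\right) + 36\right)^{2} = \left(\left(\frac{10}{7} + \frac{4}{7}\right) + 36\right)^{2} = \left(2 + 36\right)^{2} = 38^{2} = 1444$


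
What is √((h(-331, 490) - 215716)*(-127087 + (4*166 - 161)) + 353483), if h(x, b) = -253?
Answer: √27338573379 ≈ 1.6534e+5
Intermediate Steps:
√((h(-331, 490) - 215716)*(-127087 + (4*166 - 161)) + 353483) = √((-253 - 215716)*(-127087 + (4*166 - 161)) + 353483) = √(-215969*(-127087 + (664 - 161)) + 353483) = √(-215969*(-127087 + 503) + 353483) = √(-215969*(-126584) + 353483) = √(27338219896 + 353483) = √27338573379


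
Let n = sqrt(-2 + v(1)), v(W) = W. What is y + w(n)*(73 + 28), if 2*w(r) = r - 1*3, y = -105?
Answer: -513/2 + 101*I/2 ≈ -256.5 + 50.5*I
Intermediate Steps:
n = I (n = sqrt(-2 + 1) = sqrt(-1) = I ≈ 1.0*I)
w(r) = -3/2 + r/2 (w(r) = (r - 1*3)/2 = (r - 3)/2 = (-3 + r)/2 = -3/2 + r/2)
y + w(n)*(73 + 28) = -105 + (-3/2 + I/2)*(73 + 28) = -105 + (-3/2 + I/2)*101 = -105 + (-303/2 + 101*I/2) = -513/2 + 101*I/2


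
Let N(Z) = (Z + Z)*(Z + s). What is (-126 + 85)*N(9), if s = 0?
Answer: -6642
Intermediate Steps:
N(Z) = 2*Z² (N(Z) = (Z + Z)*(Z + 0) = (2*Z)*Z = 2*Z²)
(-126 + 85)*N(9) = (-126 + 85)*(2*9²) = -82*81 = -41*162 = -6642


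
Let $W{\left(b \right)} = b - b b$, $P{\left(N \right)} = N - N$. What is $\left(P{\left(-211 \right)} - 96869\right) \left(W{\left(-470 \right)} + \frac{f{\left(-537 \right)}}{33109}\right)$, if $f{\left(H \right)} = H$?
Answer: $\frac{709985823576423}{33109} \approx 2.1444 \cdot 10^{10}$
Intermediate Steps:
$P{\left(N \right)} = 0$
$W{\left(b \right)} = b - b^{2}$
$\left(P{\left(-211 \right)} - 96869\right) \left(W{\left(-470 \right)} + \frac{f{\left(-537 \right)}}{33109}\right) = \left(0 - 96869\right) \left(- 470 \left(1 - -470\right) - \frac{537}{33109}\right) = - 96869 \left(- 470 \left(1 + 470\right) - \frac{537}{33109}\right) = - 96869 \left(\left(-470\right) 471 - \frac{537}{33109}\right) = - 96869 \left(-221370 - \frac{537}{33109}\right) = \left(-96869\right) \left(- \frac{7329339867}{33109}\right) = \frac{709985823576423}{33109}$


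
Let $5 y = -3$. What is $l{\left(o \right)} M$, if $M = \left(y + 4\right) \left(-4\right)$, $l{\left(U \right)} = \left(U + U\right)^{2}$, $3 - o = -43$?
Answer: $- \frac{575552}{5} \approx -1.1511 \cdot 10^{5}$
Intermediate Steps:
$y = - \frac{3}{5}$ ($y = \frac{1}{5} \left(-3\right) = - \frac{3}{5} \approx -0.6$)
$o = 46$ ($o = 3 - -43 = 3 + 43 = 46$)
$l{\left(U \right)} = 4 U^{2}$ ($l{\left(U \right)} = \left(2 U\right)^{2} = 4 U^{2}$)
$M = - \frac{68}{5}$ ($M = \left(- \frac{3}{5} + 4\right) \left(-4\right) = \frac{17}{5} \left(-4\right) = - \frac{68}{5} \approx -13.6$)
$l{\left(o \right)} M = 4 \cdot 46^{2} \left(- \frac{68}{5}\right) = 4 \cdot 2116 \left(- \frac{68}{5}\right) = 8464 \left(- \frac{68}{5}\right) = - \frac{575552}{5}$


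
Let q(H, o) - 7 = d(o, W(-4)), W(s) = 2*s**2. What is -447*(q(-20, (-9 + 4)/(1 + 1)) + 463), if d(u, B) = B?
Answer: -224394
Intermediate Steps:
q(H, o) = 39 (q(H, o) = 7 + 2*(-4)**2 = 7 + 2*16 = 7 + 32 = 39)
-447*(q(-20, (-9 + 4)/(1 + 1)) + 463) = -447*(39 + 463) = -447*502 = -224394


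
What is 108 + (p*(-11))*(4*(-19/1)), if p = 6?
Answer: 5124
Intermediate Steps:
108 + (p*(-11))*(4*(-19/1)) = 108 + (6*(-11))*(4*(-19/1)) = 108 - 264*(-19*1) = 108 - 264*(-19) = 108 - 66*(-76) = 108 + 5016 = 5124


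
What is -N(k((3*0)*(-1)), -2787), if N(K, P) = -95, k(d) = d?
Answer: 95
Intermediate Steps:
-N(k((3*0)*(-1)), -2787) = -1*(-95) = 95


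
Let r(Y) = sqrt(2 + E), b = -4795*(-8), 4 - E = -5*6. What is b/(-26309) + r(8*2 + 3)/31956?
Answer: -204279051/140121734 ≈ -1.4579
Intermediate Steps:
E = 34 (E = 4 - (-5)*6 = 4 - 1*(-30) = 4 + 30 = 34)
b = 38360
r(Y) = 6 (r(Y) = sqrt(2 + 34) = sqrt(36) = 6)
b/(-26309) + r(8*2 + 3)/31956 = 38360/(-26309) + 6/31956 = 38360*(-1/26309) + 6*(1/31956) = -38360/26309 + 1/5326 = -204279051/140121734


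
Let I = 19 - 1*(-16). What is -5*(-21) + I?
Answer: 140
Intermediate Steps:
I = 35 (I = 19 + 16 = 35)
-5*(-21) + I = -5*(-21) + 35 = 105 + 35 = 140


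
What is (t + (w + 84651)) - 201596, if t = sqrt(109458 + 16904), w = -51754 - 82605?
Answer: -251304 + sqrt(126362) ≈ -2.5095e+5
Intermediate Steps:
w = -134359
t = sqrt(126362) ≈ 355.47
(t + (w + 84651)) - 201596 = (sqrt(126362) + (-134359 + 84651)) - 201596 = (sqrt(126362) - 49708) - 201596 = (-49708 + sqrt(126362)) - 201596 = -251304 + sqrt(126362)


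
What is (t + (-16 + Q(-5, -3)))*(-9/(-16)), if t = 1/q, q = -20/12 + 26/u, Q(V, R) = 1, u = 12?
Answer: -117/16 ≈ -7.3125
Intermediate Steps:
q = 1/2 (q = -20/12 + 26/12 = -20*1/12 + 26*(1/12) = -5/3 + 13/6 = 1/2 ≈ 0.50000)
t = 2 (t = 1/(1/2) = 2)
(t + (-16 + Q(-5, -3)))*(-9/(-16)) = (2 + (-16 + 1))*(-9/(-16)) = (2 - 15)*(-9*(-1/16)) = -13*9/16 = -117/16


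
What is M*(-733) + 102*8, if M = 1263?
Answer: -924963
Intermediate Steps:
M*(-733) + 102*8 = 1263*(-733) + 102*8 = -925779 + 816 = -924963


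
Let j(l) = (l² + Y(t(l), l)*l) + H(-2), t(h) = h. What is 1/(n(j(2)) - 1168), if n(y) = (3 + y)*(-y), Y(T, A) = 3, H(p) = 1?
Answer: -1/1322 ≈ -0.00075643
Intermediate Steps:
j(l) = 1 + l² + 3*l (j(l) = (l² + 3*l) + 1 = 1 + l² + 3*l)
n(y) = -y*(3 + y)
1/(n(j(2)) - 1168) = 1/(-(1 + 2² + 3*2)*(3 + (1 + 2² + 3*2)) - 1168) = 1/(-(1 + 4 + 6)*(3 + (1 + 4 + 6)) - 1168) = 1/(-1*11*(3 + 11) - 1168) = 1/(-1*11*14 - 1168) = 1/(-154 - 1168) = 1/(-1322) = -1/1322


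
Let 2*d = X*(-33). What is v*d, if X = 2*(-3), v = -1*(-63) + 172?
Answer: 23265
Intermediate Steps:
v = 235 (v = 63 + 172 = 235)
X = -6
d = 99 (d = (-6*(-33))/2 = (1/2)*198 = 99)
v*d = 235*99 = 23265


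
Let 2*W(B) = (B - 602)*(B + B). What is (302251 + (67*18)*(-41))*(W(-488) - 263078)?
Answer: 67964601810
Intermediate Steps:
W(B) = B*(-602 + B) (W(B) = ((B - 602)*(B + B))/2 = ((-602 + B)*(2*B))/2 = (2*B*(-602 + B))/2 = B*(-602 + B))
(302251 + (67*18)*(-41))*(W(-488) - 263078) = (302251 + (67*18)*(-41))*(-488*(-602 - 488) - 263078) = (302251 + 1206*(-41))*(-488*(-1090) - 263078) = (302251 - 49446)*(531920 - 263078) = 252805*268842 = 67964601810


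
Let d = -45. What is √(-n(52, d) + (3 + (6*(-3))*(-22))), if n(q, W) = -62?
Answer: √461 ≈ 21.471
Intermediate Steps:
√(-n(52, d) + (3 + (6*(-3))*(-22))) = √(-1*(-62) + (3 + (6*(-3))*(-22))) = √(62 + (3 - 18*(-22))) = √(62 + (3 + 396)) = √(62 + 399) = √461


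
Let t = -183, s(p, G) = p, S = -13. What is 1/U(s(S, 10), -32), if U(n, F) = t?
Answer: -1/183 ≈ -0.0054645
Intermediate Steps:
U(n, F) = -183
1/U(s(S, 10), -32) = 1/(-183) = -1/183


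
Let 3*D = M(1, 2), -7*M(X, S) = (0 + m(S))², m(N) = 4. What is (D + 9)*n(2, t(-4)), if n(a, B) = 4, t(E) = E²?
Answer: 692/21 ≈ 32.952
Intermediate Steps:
M(X, S) = -16/7 (M(X, S) = -(0 + 4)²/7 = -⅐*4² = -⅐*16 = -16/7)
D = -16/21 (D = (⅓)*(-16/7) = -16/21 ≈ -0.76190)
(D + 9)*n(2, t(-4)) = (-16/21 + 9)*4 = (173/21)*4 = 692/21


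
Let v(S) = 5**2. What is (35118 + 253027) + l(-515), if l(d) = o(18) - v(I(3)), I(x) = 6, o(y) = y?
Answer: 288138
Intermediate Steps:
v(S) = 25
l(d) = -7 (l(d) = 18 - 1*25 = 18 - 25 = -7)
(35118 + 253027) + l(-515) = (35118 + 253027) - 7 = 288145 - 7 = 288138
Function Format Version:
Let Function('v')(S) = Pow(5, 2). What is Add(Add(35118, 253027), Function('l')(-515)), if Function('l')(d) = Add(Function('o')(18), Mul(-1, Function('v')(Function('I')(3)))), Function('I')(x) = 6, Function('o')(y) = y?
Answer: 288138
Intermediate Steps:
Function('v')(S) = 25
Function('l')(d) = -7 (Function('l')(d) = Add(18, Mul(-1, 25)) = Add(18, -25) = -7)
Add(Add(35118, 253027), Function('l')(-515)) = Add(Add(35118, 253027), -7) = Add(288145, -7) = 288138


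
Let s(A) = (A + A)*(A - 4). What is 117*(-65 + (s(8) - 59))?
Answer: -7020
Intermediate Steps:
s(A) = 2*A*(-4 + A) (s(A) = (2*A)*(-4 + A) = 2*A*(-4 + A))
117*(-65 + (s(8) - 59)) = 117*(-65 + (2*8*(-4 + 8) - 59)) = 117*(-65 + (2*8*4 - 59)) = 117*(-65 + (64 - 59)) = 117*(-65 + 5) = 117*(-60) = -7020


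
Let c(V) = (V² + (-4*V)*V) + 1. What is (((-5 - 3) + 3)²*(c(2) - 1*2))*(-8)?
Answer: 2600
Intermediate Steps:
c(V) = 1 - 3*V² (c(V) = (V² - 4*V²) + 1 = -3*V² + 1 = 1 - 3*V²)
(((-5 - 3) + 3)²*(c(2) - 1*2))*(-8) = (((-5 - 3) + 3)²*((1 - 3*2²) - 1*2))*(-8) = ((-8 + 3)²*((1 - 3*4) - 2))*(-8) = ((-5)²*((1 - 12) - 2))*(-8) = (25*(-11 - 2))*(-8) = (25*(-13))*(-8) = -325*(-8) = 2600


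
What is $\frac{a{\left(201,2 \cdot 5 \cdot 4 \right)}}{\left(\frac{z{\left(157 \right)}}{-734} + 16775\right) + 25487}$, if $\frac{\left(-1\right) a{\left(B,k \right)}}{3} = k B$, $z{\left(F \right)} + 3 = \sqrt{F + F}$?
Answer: $- \frac{549186067568880}{962259694536407} - \frac{17704080 \sqrt{314}}{962259694536407} \approx -0.57073$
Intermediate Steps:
$z{\left(F \right)} = -3 + \sqrt{2} \sqrt{F}$ ($z{\left(F \right)} = -3 + \sqrt{F + F} = -3 + \sqrt{2 F} = -3 + \sqrt{2} \sqrt{F}$)
$a{\left(B,k \right)} = - 3 B k$ ($a{\left(B,k \right)} = - 3 k B = - 3 B k$)
$\frac{a{\left(201,2 \cdot 5 \cdot 4 \right)}}{\left(\frac{z{\left(157 \right)}}{-734} + 16775\right) + 25487} = \frac{\left(-3\right) 201 \cdot 2 \cdot 5 \cdot 4}{\left(\frac{-3 + \sqrt{2} \sqrt{157}}{-734} + 16775\right) + 25487} = \frac{\left(-3\right) 201 \cdot 10 \cdot 4}{\left(\left(-3 + \sqrt{314}\right) \left(- \frac{1}{734}\right) + 16775\right) + 25487} = \frac{\left(-3\right) 201 \cdot 40}{\left(\left(\frac{3}{734} - \frac{\sqrt{314}}{734}\right) + 16775\right) + 25487} = - \frac{24120}{\left(\frac{12312853}{734} - \frac{\sqrt{314}}{734}\right) + 25487} = - \frac{24120}{\frac{31020311}{734} - \frac{\sqrt{314}}{734}}$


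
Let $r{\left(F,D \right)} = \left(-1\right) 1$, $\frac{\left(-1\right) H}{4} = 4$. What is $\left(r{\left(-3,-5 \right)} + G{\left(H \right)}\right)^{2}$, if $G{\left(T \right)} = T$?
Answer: $289$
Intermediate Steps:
$H = -16$ ($H = \left(-4\right) 4 = -16$)
$r{\left(F,D \right)} = -1$
$\left(r{\left(-3,-5 \right)} + G{\left(H \right)}\right)^{2} = \left(-1 - 16\right)^{2} = \left(-17\right)^{2} = 289$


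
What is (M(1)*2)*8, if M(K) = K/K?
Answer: 16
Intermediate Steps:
M(K) = 1
(M(1)*2)*8 = (1*2)*8 = 2*8 = 16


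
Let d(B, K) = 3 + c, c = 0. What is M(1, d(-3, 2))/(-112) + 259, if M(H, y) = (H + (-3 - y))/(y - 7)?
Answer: 116027/448 ≈ 258.99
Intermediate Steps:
d(B, K) = 3 (d(B, K) = 3 + 0 = 3)
M(H, y) = (-3 + H - y)/(-7 + y)
M(1, d(-3, 2))/(-112) + 259 = ((-3 + 1 - 1*3)/(-7 + 3))/(-112) + 259 = -(-3 + 1 - 3)/(112*(-4)) + 259 = -(-1)*(-5)/448 + 259 = -1/112*5/4 + 259 = -5/448 + 259 = 116027/448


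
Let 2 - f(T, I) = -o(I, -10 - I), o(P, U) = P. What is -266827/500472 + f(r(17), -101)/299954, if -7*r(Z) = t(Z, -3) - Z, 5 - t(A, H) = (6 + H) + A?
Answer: -40042686343/75059289144 ≈ -0.53348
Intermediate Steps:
t(A, H) = -1 - A - H (t(A, H) = 5 - ((6 + H) + A) = 5 - (6 + A + H) = 5 + (-6 - A - H) = -1 - A - H)
r(Z) = -2/7 + 2*Z/7 (r(Z) = -((-1 - Z - 1*(-3)) - Z)/7 = -((-1 - Z + 3) - Z)/7 = -((2 - Z) - Z)/7 = -(2 - 2*Z)/7 = -2/7 + 2*Z/7)
f(T, I) = 2 + I (f(T, I) = 2 - (-1)*I = 2 + I)
-266827/500472 + f(r(17), -101)/299954 = -266827/500472 + (2 - 101)/299954 = -266827*1/500472 - 99*1/299954 = -266827/500472 - 99/299954 = -40042686343/75059289144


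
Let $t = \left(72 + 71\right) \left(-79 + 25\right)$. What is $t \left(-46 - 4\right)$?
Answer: $386100$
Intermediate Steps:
$t = -7722$ ($t = 143 \left(-54\right) = -7722$)
$t \left(-46 - 4\right) = - 7722 \left(-46 - 4\right) = \left(-7722\right) \left(-50\right) = 386100$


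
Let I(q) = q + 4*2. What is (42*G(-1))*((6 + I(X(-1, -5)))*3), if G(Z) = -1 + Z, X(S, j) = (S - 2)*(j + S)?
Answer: -8064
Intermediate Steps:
X(S, j) = (-2 + S)*(S + j)
I(q) = 8 + q (I(q) = q + 8 = 8 + q)
(42*G(-1))*((6 + I(X(-1, -5)))*3) = (42*(-1 - 1))*((6 + (8 + ((-1)² - 2*(-1) - 2*(-5) - 1*(-5))))*3) = (42*(-2))*((6 + (8 + (1 + 2 + 10 + 5)))*3) = -84*(6 + (8 + 18))*3 = -84*(6 + 26)*3 = -2688*3 = -84*96 = -8064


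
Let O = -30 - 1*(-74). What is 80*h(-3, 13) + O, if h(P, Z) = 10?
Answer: 844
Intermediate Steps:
O = 44 (O = -30 + 74 = 44)
80*h(-3, 13) + O = 80*10 + 44 = 800 + 44 = 844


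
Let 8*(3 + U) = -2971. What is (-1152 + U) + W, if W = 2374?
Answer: 6781/8 ≈ 847.63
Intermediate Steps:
U = -2995/8 (U = -3 + (1/8)*(-2971) = -3 - 2971/8 = -2995/8 ≈ -374.38)
(-1152 + U) + W = (-1152 - 2995/8) + 2374 = -12211/8 + 2374 = 6781/8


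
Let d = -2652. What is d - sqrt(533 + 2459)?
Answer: -2652 - 4*sqrt(187) ≈ -2706.7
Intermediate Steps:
d - sqrt(533 + 2459) = -2652 - sqrt(533 + 2459) = -2652 - sqrt(2992) = -2652 - 4*sqrt(187)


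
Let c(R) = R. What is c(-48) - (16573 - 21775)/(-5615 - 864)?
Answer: -316194/6479 ≈ -48.803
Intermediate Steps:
c(-48) - (16573 - 21775)/(-5615 - 864) = -48 - (16573 - 21775)/(-5615 - 864) = -48 - (-5202)/(-6479) = -48 - (-5202)*(-1)/6479 = -48 - 1*5202/6479 = -48 - 5202/6479 = -316194/6479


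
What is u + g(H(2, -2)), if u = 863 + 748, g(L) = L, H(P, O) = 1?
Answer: 1612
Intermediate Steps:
u = 1611
u + g(H(2, -2)) = 1611 + 1 = 1612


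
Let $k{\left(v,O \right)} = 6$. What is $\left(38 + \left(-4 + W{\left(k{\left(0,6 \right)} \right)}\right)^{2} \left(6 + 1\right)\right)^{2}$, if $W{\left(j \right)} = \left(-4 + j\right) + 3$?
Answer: $2025$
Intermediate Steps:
$W{\left(j \right)} = -1 + j$
$\left(38 + \left(-4 + W{\left(k{\left(0,6 \right)} \right)}\right)^{2} \left(6 + 1\right)\right)^{2} = \left(38 + \left(-4 + \left(-1 + 6\right)\right)^{2} \left(6 + 1\right)\right)^{2} = \left(38 + \left(-4 + 5\right)^{2} \cdot 7\right)^{2} = \left(38 + 1^{2} \cdot 7\right)^{2} = \left(38 + 1 \cdot 7\right)^{2} = \left(38 + 7\right)^{2} = 45^{2} = 2025$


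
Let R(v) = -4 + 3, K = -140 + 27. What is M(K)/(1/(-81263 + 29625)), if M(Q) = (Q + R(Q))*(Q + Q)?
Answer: -1330401432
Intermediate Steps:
K = -113
R(v) = -1
M(Q) = 2*Q*(-1 + Q) (M(Q) = (Q - 1)*(Q + Q) = (-1 + Q)*(2*Q) = 2*Q*(-1 + Q))
M(K)/(1/(-81263 + 29625)) = (2*(-113)*(-1 - 113))/(1/(-81263 + 29625)) = (2*(-113)*(-114))/(1/(-51638)) = 25764/(-1/51638) = 25764*(-51638) = -1330401432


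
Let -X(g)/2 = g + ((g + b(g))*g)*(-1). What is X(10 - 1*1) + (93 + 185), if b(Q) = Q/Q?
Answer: 440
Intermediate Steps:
b(Q) = 1
X(g) = -2*g + 2*g*(1 + g) (X(g) = -2*(g + ((g + 1)*g)*(-1)) = -2*(g + ((1 + g)*g)*(-1)) = -2*(g + (g*(1 + g))*(-1)) = -2*(g - g*(1 + g)) = -2*g + 2*g*(1 + g))
X(10 - 1*1) + (93 + 185) = 2*(10 - 1*1)² + (93 + 185) = 2*(10 - 1)² + 278 = 2*9² + 278 = 2*81 + 278 = 162 + 278 = 440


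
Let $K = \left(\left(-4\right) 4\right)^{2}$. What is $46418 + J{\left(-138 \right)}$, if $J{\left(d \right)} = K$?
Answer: $46674$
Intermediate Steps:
$K = 256$ ($K = \left(-16\right)^{2} = 256$)
$J{\left(d \right)} = 256$
$46418 + J{\left(-138 \right)} = 46418 + 256 = 46674$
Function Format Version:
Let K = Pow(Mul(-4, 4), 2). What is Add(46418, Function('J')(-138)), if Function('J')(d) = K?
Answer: 46674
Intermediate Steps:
K = 256 (K = Pow(-16, 2) = 256)
Function('J')(d) = 256
Add(46418, Function('J')(-138)) = Add(46418, 256) = 46674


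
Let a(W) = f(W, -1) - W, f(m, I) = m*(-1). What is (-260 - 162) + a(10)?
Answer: -442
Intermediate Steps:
f(m, I) = -m
a(W) = -2*W (a(W) = -W - W = -2*W)
(-260 - 162) + a(10) = (-260 - 162) - 2*10 = -422 - 20 = -442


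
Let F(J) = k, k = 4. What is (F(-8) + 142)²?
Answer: 21316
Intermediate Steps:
F(J) = 4
(F(-8) + 142)² = (4 + 142)² = 146² = 21316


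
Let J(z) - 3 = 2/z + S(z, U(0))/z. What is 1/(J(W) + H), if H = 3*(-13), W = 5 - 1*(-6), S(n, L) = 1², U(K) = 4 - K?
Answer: -11/393 ≈ -0.027990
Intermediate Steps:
S(n, L) = 1
W = 11 (W = 5 + 6 = 11)
H = -39
J(z) = 3 + 3/z (J(z) = 3 + (2/z + 1/z) = 3 + 3/z)
1/(J(W) + H) = 1/((3 + 3/11) - 39) = 1/(36/11 - 39) = 1/(-393/11) = -11/393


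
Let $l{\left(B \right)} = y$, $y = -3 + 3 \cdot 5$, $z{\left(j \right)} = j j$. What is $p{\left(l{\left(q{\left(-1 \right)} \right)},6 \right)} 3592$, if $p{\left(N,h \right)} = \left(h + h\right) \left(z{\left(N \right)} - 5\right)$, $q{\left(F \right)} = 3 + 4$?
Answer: $5991456$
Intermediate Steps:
$z{\left(j \right)} = j^{2}$
$q{\left(F \right)} = 7$
$y = 12$ ($y = -3 + 15 = 12$)
$l{\left(B \right)} = 12$
$p{\left(N,h \right)} = 2 h \left(-5 + N^{2}\right)$ ($p{\left(N,h \right)} = \left(h + h\right) \left(N^{2} - 5\right) = 2 h \left(-5 + N^{2}\right)$)
$p{\left(l{\left(q{\left(-1 \right)} \right)},6 \right)} 3592 = 2 \cdot 6 \left(-5 + 12^{2}\right) 3592 = 2 \cdot 6 \left(-5 + 144\right) 3592 = 2 \cdot 6 \cdot 139 \cdot 3592 = 1668 \cdot 3592 = 5991456$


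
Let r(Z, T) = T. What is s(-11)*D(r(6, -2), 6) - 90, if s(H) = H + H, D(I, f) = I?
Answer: -46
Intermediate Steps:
s(H) = 2*H
s(-11)*D(r(6, -2), 6) - 90 = (2*(-11))*(-2) - 90 = -22*(-2) - 90 = 44 - 90 = -46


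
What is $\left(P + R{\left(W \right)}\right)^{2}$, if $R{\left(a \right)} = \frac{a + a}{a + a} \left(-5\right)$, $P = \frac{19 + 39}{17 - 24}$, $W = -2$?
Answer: $\frac{8649}{49} \approx 176.51$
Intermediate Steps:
$P = - \frac{58}{7}$ ($P = \frac{58}{-7} = 58 \left(- \frac{1}{7}\right) = - \frac{58}{7} \approx -8.2857$)
$R{\left(a \right)} = -5$ ($R{\left(a \right)} = \frac{2 a}{2 a} \left(-5\right) = 2 a \frac{1}{2 a} \left(-5\right) = 1 \left(-5\right) = -5$)
$\left(P + R{\left(W \right)}\right)^{2} = \left(- \frac{58}{7} - 5\right)^{2} = \left(- \frac{93}{7}\right)^{2} = \frac{8649}{49}$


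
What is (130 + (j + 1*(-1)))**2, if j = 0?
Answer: 16641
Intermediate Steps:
(130 + (j + 1*(-1)))**2 = (130 + (0 + 1*(-1)))**2 = (130 + (0 - 1))**2 = (130 - 1)**2 = 129**2 = 16641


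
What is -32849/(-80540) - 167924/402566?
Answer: -150354213/16211332820 ≈ -0.0092746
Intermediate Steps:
-32849/(-80540) - 167924/402566 = -32849*(-1/80540) - 167924*1/402566 = 32849/80540 - 83962/201283 = -150354213/16211332820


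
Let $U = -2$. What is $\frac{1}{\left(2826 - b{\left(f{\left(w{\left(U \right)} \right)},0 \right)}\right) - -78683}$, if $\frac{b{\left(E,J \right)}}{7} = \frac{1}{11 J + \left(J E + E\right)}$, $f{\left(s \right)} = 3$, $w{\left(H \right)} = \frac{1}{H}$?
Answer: $\frac{3}{244520} \approx 1.2269 \cdot 10^{-5}$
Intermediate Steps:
$b{\left(E,J \right)} = \frac{7}{E + 11 J + E J}$ ($b{\left(E,J \right)} = \frac{7}{11 J + \left(J E + E\right)} = \frac{7}{11 J + \left(E J + E\right)} = \frac{7}{11 J + \left(E + E J\right)} = \frac{7}{E + 11 J + E J}$)
$\frac{1}{\left(2826 - b{\left(f{\left(w{\left(U \right)} \right)},0 \right)}\right) - -78683} = \frac{1}{\left(2826 - \frac{7}{3 + 11 \cdot 0 + 3 \cdot 0}\right) - -78683} = \frac{1}{\left(2826 - \frac{7}{3 + 0 + 0}\right) + 78683} = \frac{1}{\left(2826 - \frac{7}{3}\right) + 78683} = \frac{1}{\frac{8471}{3} + 78683} = \frac{1}{\frac{244520}{3}} = \frac{3}{244520}$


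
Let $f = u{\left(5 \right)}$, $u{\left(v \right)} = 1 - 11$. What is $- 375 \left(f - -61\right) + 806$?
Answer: $-18319$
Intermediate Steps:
$u{\left(v \right)} = -10$
$f = -10$
$- 375 \left(f - -61\right) + 806 = - 375 \left(-10 - -61\right) + 806 = - 375 \left(-10 + 61\right) + 806 = \left(-375\right) 51 + 806 = -19125 + 806 = -18319$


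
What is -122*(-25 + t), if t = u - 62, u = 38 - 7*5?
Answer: 10248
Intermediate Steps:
u = 3 (u = 38 - 35 = 3)
t = -59 (t = 3 - 62 = -59)
-122*(-25 + t) = -122*(-25 - 59) = -122*(-84) = 10248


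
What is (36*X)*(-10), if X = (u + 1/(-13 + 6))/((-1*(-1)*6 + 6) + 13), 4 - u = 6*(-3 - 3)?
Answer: -20088/35 ≈ -573.94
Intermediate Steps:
u = 40 (u = 4 - 6*(-3 - 3) = 4 - 6*(-6) = 4 - 1*(-36) = 4 + 36 = 40)
X = 279/175 (X = (40 + 1/(-13 + 6))/((-1*(-1)*6 + 6) + 13) = (40 + 1/(-7))/((1*6 + 6) + 13) = (40 - ⅐)/((6 + 6) + 13) = 279/(7*(12 + 13)) = (279/7)/25 = (279/7)*(1/25) = 279/175 ≈ 1.5943)
(36*X)*(-10) = (36*(279/175))*(-10) = (10044/175)*(-10) = -20088/35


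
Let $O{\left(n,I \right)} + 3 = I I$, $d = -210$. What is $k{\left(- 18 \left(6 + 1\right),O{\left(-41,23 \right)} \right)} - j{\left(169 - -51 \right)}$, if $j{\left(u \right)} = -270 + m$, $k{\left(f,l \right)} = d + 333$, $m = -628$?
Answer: $1021$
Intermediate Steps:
$O{\left(n,I \right)} = -3 + I^{2}$ ($O{\left(n,I \right)} = -3 + I I = -3 + I^{2}$)
$k{\left(f,l \right)} = 123$ ($k{\left(f,l \right)} = -210 + 333 = 123$)
$j{\left(u \right)} = -898$ ($j{\left(u \right)} = -270 - 628 = -898$)
$k{\left(- 18 \left(6 + 1\right),O{\left(-41,23 \right)} \right)} - j{\left(169 - -51 \right)} = 123 - -898 = 123 + 898 = 1021$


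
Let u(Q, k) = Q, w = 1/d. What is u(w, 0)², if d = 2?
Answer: ¼ ≈ 0.25000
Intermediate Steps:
w = ½ (w = 1/2 = ½ ≈ 0.50000)
u(w, 0)² = (½)² = ¼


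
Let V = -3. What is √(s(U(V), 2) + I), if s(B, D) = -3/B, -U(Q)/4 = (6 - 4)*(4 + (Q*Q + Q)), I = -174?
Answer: I*√69585/20 ≈ 13.189*I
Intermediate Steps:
U(Q) = -32 - 8*Q - 8*Q² (U(Q) = -4*(6 - 4)*(4 + (Q*Q + Q)) = -8*(4 + (Q² + Q)) = -8*(4 + (Q + Q²)) = -8*(4 + Q + Q²) = -4*(8 + 2*Q + 2*Q²) = -32 - 8*Q - 8*Q²)
√(s(U(V), 2) + I) = √(-3/(-32 - 8*(-3) - 8*(-3)²) - 174) = √(-3/(-32 + 24 - 8*9) - 174) = √(-3/(-32 + 24 - 72) - 174) = √(-3/(-80) - 174) = √(-3*(-1/80) - 174) = √(3/80 - 174) = √(-13917/80) = I*√69585/20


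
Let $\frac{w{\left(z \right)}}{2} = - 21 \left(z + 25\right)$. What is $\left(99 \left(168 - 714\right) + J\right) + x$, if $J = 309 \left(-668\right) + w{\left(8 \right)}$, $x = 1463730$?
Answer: $1201878$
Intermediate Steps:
$w{\left(z \right)} = -1050 - 42 z$ ($w{\left(z \right)} = 2 \left(- 21 \left(z + 25\right)\right) = 2 \left(- 21 \left(25 + z\right)\right) = 2 \left(-525 - 21 z\right) = -1050 - 42 z$)
$J = -207798$ ($J = 309 \left(-668\right) - 1386 = -206412 - 1386 = -207798$)
$\left(99 \left(168 - 714\right) + J\right) + x = \left(99 \left(168 - 714\right) - 207798\right) + 1463730 = \left(99 \left(-546\right) - 207798\right) + 1463730 = \left(-54054 - 207798\right) + 1463730 = -261852 + 1463730 = 1201878$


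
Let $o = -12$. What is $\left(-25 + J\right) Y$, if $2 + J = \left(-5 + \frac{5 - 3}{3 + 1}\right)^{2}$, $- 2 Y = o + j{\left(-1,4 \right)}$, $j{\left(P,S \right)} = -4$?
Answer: $-54$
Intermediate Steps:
$Y = 8$ ($Y = - \frac{-12 - 4}{2} = \left(- \frac{1}{2}\right) \left(-16\right) = 8$)
$J = \frac{73}{4}$ ($J = -2 + \left(-5 + \frac{5 - 3}{3 + 1}\right)^{2} = -2 + \left(-5 + \frac{2}{4}\right)^{2} = -2 + \left(-5 + 2 \cdot \frac{1}{4}\right)^{2} = -2 + \left(-5 + \frac{1}{2}\right)^{2} = -2 + \left(- \frac{9}{2}\right)^{2} = -2 + \frac{81}{4} = \frac{73}{4} \approx 18.25$)
$\left(-25 + J\right) Y = \left(-25 + \frac{73}{4}\right) 8 = \left(- \frac{27}{4}\right) 8 = -54$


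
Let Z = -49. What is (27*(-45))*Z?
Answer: 59535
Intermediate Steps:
(27*(-45))*Z = (27*(-45))*(-49) = -1215*(-49) = 59535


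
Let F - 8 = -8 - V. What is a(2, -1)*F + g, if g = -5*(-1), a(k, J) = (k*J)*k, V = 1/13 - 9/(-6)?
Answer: 147/13 ≈ 11.308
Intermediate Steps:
V = 41/26 (V = 1*(1/13) - 9*(-1/6) = 1/13 + 3/2 = 41/26 ≈ 1.5769)
a(k, J) = J*k**2 (a(k, J) = (J*k)*k = J*k**2)
g = 5
F = -41/26 (F = 8 + (-8 - 1*41/26) = 8 + (-8 - 41/26) = 8 - 249/26 = -41/26 ≈ -1.5769)
a(2, -1)*F + g = -1*2**2*(-41/26) + 5 = -1*4*(-41/26) + 5 = -4*(-41/26) + 5 = 82/13 + 5 = 147/13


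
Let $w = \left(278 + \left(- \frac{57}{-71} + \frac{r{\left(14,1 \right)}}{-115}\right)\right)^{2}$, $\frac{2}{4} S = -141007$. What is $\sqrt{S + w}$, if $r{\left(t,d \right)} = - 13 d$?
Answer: $\frac{i \sqrt{13614776878046}}{8165} \approx 451.91 i$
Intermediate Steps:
$S = -282014$ ($S = 2 \left(-141007\right) = -282014$)
$w = \frac{5186313913104}{66667225}$ ($w = \left(278 + \left(- \frac{57}{-71} + \frac{\left(-13\right) 1}{-115}\right)\right)^{2} = \left(278 - - \frac{7478}{8165}\right)^{2} = \left(278 + \left(\frac{57}{71} + \frac{13}{115}\right)\right)^{2} = \left(278 + \frac{7478}{8165}\right)^{2} = \left(\frac{2277348}{8165}\right)^{2} = \frac{5186313913104}{66667225} \approx 77794.0$)
$\sqrt{S + w} = \sqrt{-282014 + \frac{5186313913104}{66667225}} = \sqrt{- \frac{13614776878046}{66667225}} = \frac{i \sqrt{13614776878046}}{8165}$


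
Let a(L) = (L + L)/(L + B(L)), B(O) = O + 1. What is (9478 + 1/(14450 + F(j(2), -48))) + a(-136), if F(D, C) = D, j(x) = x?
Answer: 37124442391/3916492 ≈ 9479.0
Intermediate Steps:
B(O) = 1 + O
a(L) = 2*L/(1 + 2*L) (a(L) = (L + L)/(L + (1 + L)) = (2*L)/(1 + 2*L) = 2*L/(1 + 2*L))
(9478 + 1/(14450 + F(j(2), -48))) + a(-136) = (9478 + 1/(14450 + 2)) + 2*(-136)/(1 + 2*(-136)) = (9478 + 1/14452) + 2*(-136)/(1 - 272) = (9478 + 1/14452) + 2*(-136)/(-271) = 136976057/14452 + 2*(-136)*(-1/271) = 136976057/14452 + 272/271 = 37124442391/3916492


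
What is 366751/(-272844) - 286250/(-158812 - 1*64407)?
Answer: -342199679/5536724076 ≈ -0.061805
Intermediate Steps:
366751/(-272844) - 286250/(-158812 - 1*64407) = 366751*(-1/272844) - 286250/(-158812 - 64407) = -33341/24804 - 286250/(-223219) = -33341/24804 - 286250*(-1/223219) = -33341/24804 + 286250/223219 = -342199679/5536724076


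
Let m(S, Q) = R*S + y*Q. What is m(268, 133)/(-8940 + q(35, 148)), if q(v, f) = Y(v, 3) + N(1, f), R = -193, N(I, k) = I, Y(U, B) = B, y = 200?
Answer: 6281/2234 ≈ 2.8116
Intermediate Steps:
m(S, Q) = -193*S + 200*Q
q(v, f) = 4 (q(v, f) = 3 + 1 = 4)
m(268, 133)/(-8940 + q(35, 148)) = (-193*268 + 200*133)/(-8940 + 4) = (-51724 + 26600)/(-8936) = -25124*(-1/8936) = 6281/2234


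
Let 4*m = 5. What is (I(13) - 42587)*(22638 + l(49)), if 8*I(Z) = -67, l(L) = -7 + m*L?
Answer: -30930716747/32 ≈ -9.6659e+8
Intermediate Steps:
m = 5/4 (m = (¼)*5 = 5/4 ≈ 1.2500)
l(L) = -7 + 5*L/4
I(Z) = -67/8 (I(Z) = (⅛)*(-67) = -67/8)
(I(13) - 42587)*(22638 + l(49)) = (-67/8 - 42587)*(22638 + (-7 + (5/4)*49)) = -340763*(22638 + (-7 + 245/4))/8 = -340763*(22638 + 217/4)/8 = -340763/8*90769/4 = -30930716747/32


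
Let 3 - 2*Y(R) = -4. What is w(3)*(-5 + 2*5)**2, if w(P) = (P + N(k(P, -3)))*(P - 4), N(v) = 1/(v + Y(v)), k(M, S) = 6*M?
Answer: -3275/43 ≈ -76.163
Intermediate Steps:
Y(R) = 7/2 (Y(R) = 3/2 - 1/2*(-4) = 3/2 + 2 = 7/2)
N(v) = 1/(7/2 + v) (N(v) = 1/(v + 7/2) = 1/(7/2 + v))
w(P) = (-4 + P)*(P + 2/(7 + 12*P)) (w(P) = (P + 2/(7 + 2*(6*P)))*(P - 4) = (P + 2/(7 + 12*P))*(-4 + P) = (-4 + P)*(P + 2/(7 + 12*P)))
w(3)*(-5 + 2*5)**2 = ((-8 + 2*3 + 3*(-4 + 3)*(7 + 12*3))/(7 + 12*3))*(-5 + 2*5)**2 = ((-8 + 6 + 3*(-1)*(7 + 36))/(7 + 36))*(-5 + 10)**2 = ((-8 + 6 + 3*(-1)*43)/43)*5**2 = ((-8 + 6 - 129)/43)*25 = ((1/43)*(-131))*25 = -131/43*25 = -3275/43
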